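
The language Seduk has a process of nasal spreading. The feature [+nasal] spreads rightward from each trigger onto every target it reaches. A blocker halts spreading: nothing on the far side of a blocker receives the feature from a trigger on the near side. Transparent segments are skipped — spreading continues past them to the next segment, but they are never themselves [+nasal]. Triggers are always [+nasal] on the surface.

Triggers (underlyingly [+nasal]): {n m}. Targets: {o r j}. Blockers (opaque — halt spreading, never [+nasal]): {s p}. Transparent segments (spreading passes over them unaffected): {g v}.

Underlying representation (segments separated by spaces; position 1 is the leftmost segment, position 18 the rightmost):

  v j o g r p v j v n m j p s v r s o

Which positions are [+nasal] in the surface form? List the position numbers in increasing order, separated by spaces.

10 11 12

From /n/ at 10 rightward: 11 /m/ is itself a trigger — this domain ends here.
From /m/ at 11 rightward: 12 /j/ → [+nasal]; 13 /p/ blocks.
Targets with no active source: positions 2 3 5 8 16 18 stay [-nasal].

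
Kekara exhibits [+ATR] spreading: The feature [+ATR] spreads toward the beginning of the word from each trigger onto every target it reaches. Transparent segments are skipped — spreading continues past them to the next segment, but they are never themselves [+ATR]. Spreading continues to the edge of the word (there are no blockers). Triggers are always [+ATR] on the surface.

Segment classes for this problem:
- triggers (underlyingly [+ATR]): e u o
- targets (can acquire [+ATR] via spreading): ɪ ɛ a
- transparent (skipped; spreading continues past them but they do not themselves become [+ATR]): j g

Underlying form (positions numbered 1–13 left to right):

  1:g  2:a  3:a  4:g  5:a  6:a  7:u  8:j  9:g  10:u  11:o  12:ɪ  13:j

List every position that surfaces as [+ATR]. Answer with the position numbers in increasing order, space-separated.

From /u/ at 7 leftward: 6 /a/ → [+ATR]; 5 /a/ → [+ATR]; 4 /g/ transparent; 3 /a/ → [+ATR]; 2 /a/ → [+ATR]; 1 /g/ transparent; word edge.
From /u/ at 10 leftward: 9 /g/ transparent; 8 /j/ transparent; 7 /u/ is itself a trigger — this domain ends here.
From /o/ at 11 leftward: 10 /u/ is itself a trigger — this domain ends here.
Target with no active source: position 12 stays [-ATR].

2 3 5 6 7 10 11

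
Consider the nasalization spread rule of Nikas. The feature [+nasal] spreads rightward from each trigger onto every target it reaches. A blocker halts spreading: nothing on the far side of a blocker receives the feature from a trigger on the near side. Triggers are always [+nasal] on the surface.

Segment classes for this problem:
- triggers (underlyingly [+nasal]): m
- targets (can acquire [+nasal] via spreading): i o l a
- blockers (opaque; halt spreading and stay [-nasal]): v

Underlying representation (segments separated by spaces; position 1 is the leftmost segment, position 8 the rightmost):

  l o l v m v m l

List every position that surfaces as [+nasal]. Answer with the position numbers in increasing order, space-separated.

5 7 8

From /m/ at 5 rightward: 6 /v/ blocks.
From /m/ at 7 rightward: 8 /l/ → [+nasal]; word edge.
Targets with no active source: positions 1 2 3 stay [-nasal].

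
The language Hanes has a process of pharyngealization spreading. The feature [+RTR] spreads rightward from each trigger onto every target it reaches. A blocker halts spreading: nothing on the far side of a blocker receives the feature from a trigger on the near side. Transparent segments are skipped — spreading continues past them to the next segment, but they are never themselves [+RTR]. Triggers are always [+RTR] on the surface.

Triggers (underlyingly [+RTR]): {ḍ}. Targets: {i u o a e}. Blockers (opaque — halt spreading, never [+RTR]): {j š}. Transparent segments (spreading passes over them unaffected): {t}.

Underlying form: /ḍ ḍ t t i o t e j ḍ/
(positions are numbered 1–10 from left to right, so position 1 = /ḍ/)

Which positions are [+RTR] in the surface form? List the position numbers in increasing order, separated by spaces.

1 2 5 6 8 10

From /ḍ/ at 1 rightward: 2 /ḍ/ is itself a trigger — this domain ends here.
From /ḍ/ at 2 rightward: 3 /t/ transparent; 4 /t/ transparent; 5 /i/ → [+RTR]; 6 /o/ → [+RTR]; 7 /t/ transparent; 8 /e/ → [+RTR]; 9 /j/ blocks.
From /ḍ/ at 10 rightward: word edge.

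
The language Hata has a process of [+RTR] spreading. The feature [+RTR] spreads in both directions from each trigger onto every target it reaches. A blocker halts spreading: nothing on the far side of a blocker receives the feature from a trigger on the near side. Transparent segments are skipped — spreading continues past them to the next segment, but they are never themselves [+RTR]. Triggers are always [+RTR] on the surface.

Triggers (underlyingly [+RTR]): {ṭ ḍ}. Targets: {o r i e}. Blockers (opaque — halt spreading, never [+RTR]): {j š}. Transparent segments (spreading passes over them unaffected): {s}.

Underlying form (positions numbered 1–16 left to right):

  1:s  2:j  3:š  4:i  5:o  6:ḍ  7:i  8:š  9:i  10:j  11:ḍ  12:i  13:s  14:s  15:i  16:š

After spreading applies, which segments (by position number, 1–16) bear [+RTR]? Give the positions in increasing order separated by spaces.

From /ḍ/ at 6 rightward: 7 /i/ → [+RTR]; 8 /š/ blocks.
From /ḍ/ at 6 leftward: 5 /o/ → [+RTR]; 4 /i/ → [+RTR]; 3 /š/ blocks.
From /ḍ/ at 11 rightward: 12 /i/ → [+RTR]; 13 /s/ transparent; 14 /s/ transparent; 15 /i/ → [+RTR]; 16 /š/ blocks.
From /ḍ/ at 11 leftward: 10 /j/ blocks.
Target with no active source: position 9 stays [-emphatic].

4 5 6 7 11 12 15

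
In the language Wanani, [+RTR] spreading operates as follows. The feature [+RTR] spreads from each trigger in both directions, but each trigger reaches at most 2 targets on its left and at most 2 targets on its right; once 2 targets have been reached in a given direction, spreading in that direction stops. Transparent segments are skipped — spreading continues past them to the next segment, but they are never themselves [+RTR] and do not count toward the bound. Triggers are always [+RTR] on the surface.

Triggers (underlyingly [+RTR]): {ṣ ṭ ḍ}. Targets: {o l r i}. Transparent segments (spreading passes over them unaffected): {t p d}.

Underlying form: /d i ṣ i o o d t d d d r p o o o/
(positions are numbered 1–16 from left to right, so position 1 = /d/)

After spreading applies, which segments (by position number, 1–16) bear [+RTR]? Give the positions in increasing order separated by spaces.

From /ṣ/ at 3 rightward: 4 /i/ → [+RTR]; 5 /o/ → [+RTR]; bound reached.
From /ṣ/ at 3 leftward: 2 /i/ → [+RTR]; 1 /d/ transparent; word edge.
Targets with no active source: positions 6 12 14 15 16 stay [-emphatic].

2 3 4 5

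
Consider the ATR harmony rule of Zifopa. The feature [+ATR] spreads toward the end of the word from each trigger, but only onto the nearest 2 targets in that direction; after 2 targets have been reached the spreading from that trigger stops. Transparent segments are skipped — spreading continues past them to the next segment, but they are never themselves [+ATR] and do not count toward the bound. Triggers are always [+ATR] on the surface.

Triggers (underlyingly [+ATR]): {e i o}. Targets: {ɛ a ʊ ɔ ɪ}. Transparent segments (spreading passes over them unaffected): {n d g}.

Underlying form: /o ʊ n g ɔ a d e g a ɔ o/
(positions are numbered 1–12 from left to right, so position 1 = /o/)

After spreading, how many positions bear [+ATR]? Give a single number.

7

From /o/ at 1 rightward: 2 /ʊ/ → [+ATR]; 3 /n/ transparent; 4 /g/ transparent; 5 /ɔ/ → [+ATR]; bound reached.
From /e/ at 8 rightward: 9 /g/ transparent; 10 /a/ → [+ATR]; 11 /ɔ/ → [+ATR]; bound reached.
From /o/ at 12 rightward: word edge.
Target with no active source: position 6 stays [-ATR].
[+ATR] positions on the surface: 1 2 5 8 10 11 12.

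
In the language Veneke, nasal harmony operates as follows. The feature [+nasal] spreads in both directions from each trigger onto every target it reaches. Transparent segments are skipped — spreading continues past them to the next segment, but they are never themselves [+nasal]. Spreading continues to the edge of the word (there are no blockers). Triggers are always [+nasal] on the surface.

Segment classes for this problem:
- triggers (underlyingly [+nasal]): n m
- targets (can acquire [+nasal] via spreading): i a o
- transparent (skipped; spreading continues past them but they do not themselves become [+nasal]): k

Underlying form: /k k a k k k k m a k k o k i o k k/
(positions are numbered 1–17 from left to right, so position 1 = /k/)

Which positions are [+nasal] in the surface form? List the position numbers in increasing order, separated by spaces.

From /m/ at 8 rightward: 9 /a/ → [+nasal]; 10 /k/ transparent; 11 /k/ transparent; 12 /o/ → [+nasal]; 13 /k/ transparent; 14 /i/ → [+nasal]; 15 /o/ → [+nasal]; 16 /k/ transparent; 17 /k/ transparent; word edge.
From /m/ at 8 leftward: 7 /k/ transparent; 6 /k/ transparent; 5 /k/ transparent; 4 /k/ transparent; 3 /a/ → [+nasal]; 2 /k/ transparent; 1 /k/ transparent; word edge.

3 8 9 12 14 15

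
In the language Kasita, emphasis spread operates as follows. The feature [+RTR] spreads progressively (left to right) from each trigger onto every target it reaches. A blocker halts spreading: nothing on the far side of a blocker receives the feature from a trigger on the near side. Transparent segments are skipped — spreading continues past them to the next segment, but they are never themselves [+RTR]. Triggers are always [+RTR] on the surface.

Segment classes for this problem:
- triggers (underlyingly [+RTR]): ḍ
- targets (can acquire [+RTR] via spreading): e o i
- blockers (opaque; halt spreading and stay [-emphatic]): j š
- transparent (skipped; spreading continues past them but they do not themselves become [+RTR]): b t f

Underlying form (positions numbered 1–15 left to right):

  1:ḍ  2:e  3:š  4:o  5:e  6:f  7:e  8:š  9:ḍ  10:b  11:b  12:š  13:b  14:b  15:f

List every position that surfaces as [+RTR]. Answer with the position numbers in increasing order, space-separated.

1 2 9

From /ḍ/ at 1 rightward: 2 /e/ → [+RTR]; 3 /š/ blocks.
From /ḍ/ at 9 rightward: 10 /b/ transparent; 11 /b/ transparent; 12 /š/ blocks.
Targets with no active source: positions 4 5 7 stay [-emphatic].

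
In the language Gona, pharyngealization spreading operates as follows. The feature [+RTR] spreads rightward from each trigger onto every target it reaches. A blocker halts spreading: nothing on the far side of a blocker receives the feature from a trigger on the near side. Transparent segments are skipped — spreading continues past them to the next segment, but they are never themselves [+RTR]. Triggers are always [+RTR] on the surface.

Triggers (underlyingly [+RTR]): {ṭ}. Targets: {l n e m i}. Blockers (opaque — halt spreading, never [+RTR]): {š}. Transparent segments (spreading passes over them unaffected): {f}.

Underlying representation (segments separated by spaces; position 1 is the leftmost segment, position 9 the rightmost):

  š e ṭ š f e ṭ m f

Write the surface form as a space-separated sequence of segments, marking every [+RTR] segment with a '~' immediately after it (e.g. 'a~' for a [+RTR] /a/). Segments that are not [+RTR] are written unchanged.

š e ṭ~ š f e ṭ~ m~ f

From /ṭ/ at 3 rightward: 4 /š/ blocks.
From /ṭ/ at 7 rightward: 8 /m/ → [+RTR]; 9 /f/ transparent; word edge.
Targets with no active source: positions 2 6 stay [-emphatic].
[+RTR] positions on the surface: 3 7 8.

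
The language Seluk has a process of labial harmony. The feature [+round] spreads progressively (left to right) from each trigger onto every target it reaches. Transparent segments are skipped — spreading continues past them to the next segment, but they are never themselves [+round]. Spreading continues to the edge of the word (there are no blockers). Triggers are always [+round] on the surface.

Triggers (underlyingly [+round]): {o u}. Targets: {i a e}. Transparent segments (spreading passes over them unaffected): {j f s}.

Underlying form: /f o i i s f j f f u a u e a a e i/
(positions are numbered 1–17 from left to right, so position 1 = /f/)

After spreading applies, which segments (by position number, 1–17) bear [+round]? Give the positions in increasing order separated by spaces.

From /o/ at 2 rightward: 3 /i/ → [+round]; 4 /i/ → [+round]; 5 /s/ transparent; 6 /f/ transparent; 7 /j/ transparent; 8 /f/ transparent; 9 /f/ transparent; 10 /u/ is itself a trigger — this domain ends here.
From /u/ at 10 rightward: 11 /a/ → [+round]; 12 /u/ is itself a trigger — this domain ends here.
From /u/ at 12 rightward: 13 /e/ → [+round]; 14 /a/ → [+round]; 15 /a/ → [+round]; 16 /e/ → [+round]; 17 /i/ → [+round]; word edge.

2 3 4 10 11 12 13 14 15 16 17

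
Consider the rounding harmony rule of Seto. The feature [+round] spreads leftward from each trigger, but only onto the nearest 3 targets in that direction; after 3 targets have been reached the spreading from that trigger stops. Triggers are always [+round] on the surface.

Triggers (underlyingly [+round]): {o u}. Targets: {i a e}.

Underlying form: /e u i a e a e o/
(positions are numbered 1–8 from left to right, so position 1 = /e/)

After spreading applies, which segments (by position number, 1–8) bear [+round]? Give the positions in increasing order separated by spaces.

From /u/ at 2 leftward: 1 /e/ → [+round]; word edge.
From /o/ at 8 leftward: 7 /e/ → [+round]; 6 /a/ → [+round]; 5 /e/ → [+round]; bound reached.
Targets with no active source: positions 3 4 stay [-round].

1 2 5 6 7 8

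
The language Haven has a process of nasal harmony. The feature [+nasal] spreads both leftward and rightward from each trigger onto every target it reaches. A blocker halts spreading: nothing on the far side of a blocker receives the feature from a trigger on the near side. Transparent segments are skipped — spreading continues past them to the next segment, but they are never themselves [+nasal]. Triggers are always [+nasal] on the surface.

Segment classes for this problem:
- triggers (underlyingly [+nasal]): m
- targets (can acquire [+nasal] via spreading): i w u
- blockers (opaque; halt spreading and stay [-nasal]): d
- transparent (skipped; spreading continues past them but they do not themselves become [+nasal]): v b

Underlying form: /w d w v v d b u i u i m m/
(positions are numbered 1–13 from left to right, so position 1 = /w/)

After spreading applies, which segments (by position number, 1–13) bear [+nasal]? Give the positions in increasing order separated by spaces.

8 9 10 11 12 13

From /m/ at 12 rightward: 13 /m/ is itself a trigger — this domain ends here.
From /m/ at 12 leftward: 11 /i/ → [+nasal]; 10 /u/ → [+nasal]; 9 /i/ → [+nasal]; 8 /u/ → [+nasal]; 7 /b/ transparent; 6 /d/ blocks.
From /m/ at 13 rightward: word edge.
From /m/ at 13 leftward: 12 /m/ is itself a trigger — this domain ends here.
Targets with no active source: positions 1 3 stay [-nasal].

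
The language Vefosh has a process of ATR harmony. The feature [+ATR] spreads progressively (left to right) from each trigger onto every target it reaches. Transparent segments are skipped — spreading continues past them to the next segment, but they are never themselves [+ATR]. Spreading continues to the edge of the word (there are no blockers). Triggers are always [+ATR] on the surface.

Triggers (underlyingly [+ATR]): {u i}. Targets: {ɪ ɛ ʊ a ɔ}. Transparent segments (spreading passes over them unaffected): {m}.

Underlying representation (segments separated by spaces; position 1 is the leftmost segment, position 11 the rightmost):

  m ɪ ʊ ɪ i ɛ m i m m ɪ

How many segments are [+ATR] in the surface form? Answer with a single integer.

From /i/ at 5 rightward: 6 /ɛ/ → [+ATR]; 7 /m/ transparent; 8 /i/ is itself a trigger — this domain ends here.
From /i/ at 8 rightward: 9 /m/ transparent; 10 /m/ transparent; 11 /ɪ/ → [+ATR]; word edge.
Targets with no active source: positions 2 3 4 stay [-ATR].
[+ATR] positions on the surface: 5 6 8 11.

4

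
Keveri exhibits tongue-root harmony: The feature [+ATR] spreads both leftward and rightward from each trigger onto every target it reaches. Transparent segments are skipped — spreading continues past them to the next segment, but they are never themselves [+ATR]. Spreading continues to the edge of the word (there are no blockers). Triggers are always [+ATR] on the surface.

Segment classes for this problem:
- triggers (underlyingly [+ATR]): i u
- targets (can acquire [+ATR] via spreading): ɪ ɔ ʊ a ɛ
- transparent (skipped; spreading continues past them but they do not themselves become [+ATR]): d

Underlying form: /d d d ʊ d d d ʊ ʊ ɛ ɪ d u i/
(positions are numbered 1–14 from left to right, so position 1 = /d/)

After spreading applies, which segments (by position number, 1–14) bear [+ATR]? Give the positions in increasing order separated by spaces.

From /u/ at 13 rightward: 14 /i/ is itself a trigger — this domain ends here.
From /u/ at 13 leftward: 12 /d/ transparent; 11 /ɪ/ → [+ATR]; 10 /ɛ/ → [+ATR]; 9 /ʊ/ → [+ATR]; 8 /ʊ/ → [+ATR]; 7 /d/ transparent; 6 /d/ transparent; 5 /d/ transparent; 4 /ʊ/ → [+ATR]; 3 /d/ transparent; 2 /d/ transparent; 1 /d/ transparent; word edge.
From /i/ at 14 rightward: word edge.
From /i/ at 14 leftward: 13 /u/ is itself a trigger — this domain ends here.

4 8 9 10 11 13 14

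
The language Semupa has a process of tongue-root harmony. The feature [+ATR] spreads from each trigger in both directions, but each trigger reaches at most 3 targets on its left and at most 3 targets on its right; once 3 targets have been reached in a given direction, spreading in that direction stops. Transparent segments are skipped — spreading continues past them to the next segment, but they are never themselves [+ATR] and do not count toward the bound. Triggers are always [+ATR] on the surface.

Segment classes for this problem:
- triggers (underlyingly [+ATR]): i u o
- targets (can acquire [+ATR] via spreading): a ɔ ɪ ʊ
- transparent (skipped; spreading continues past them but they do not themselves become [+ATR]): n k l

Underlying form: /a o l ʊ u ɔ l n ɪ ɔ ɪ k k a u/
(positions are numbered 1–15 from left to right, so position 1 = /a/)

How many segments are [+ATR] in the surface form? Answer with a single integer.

10

From /o/ at 2 rightward: 3 /l/ transparent; 4 /ʊ/ → [+ATR]; 5 /u/ is itself a trigger — this domain ends here.
From /o/ at 2 leftward: 1 /a/ → [+ATR]; word edge.
From /u/ at 5 rightward: 6 /ɔ/ → [+ATR]; 7 /l/ transparent; 8 /n/ transparent; 9 /ɪ/ → [+ATR]; 10 /ɔ/ → [+ATR]; bound reached.
From /u/ at 5 leftward: 4 /ʊ/ → [+ATR]; 3 /l/ transparent; 2 /o/ is itself a trigger — this domain ends here.
From /u/ at 15 rightward: word edge.
From /u/ at 15 leftward: 14 /a/ → [+ATR]; 13 /k/ transparent; 12 /k/ transparent; 11 /ɪ/ → [+ATR]; 10 /ɔ/ → [+ATR]; bound reached.
[+ATR] positions on the surface: 1 2 4 5 6 9 10 11 14 15.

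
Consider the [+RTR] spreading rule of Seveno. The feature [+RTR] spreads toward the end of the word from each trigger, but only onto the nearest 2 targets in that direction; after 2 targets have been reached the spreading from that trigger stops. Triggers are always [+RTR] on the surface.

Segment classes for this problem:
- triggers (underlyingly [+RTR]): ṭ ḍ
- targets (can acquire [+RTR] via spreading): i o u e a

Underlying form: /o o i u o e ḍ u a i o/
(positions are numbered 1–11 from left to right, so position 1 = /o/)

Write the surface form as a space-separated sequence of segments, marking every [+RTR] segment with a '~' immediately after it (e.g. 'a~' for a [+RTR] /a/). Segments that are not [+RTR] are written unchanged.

From /ḍ/ at 7 rightward: 8 /u/ → [+RTR]; 9 /a/ → [+RTR]; bound reached.
Targets with no active source: positions 1 2 3 4 5 6 10 11 stay [-emphatic].
[+RTR] positions on the surface: 7 8 9.

o o i u o e ḍ~ u~ a~ i o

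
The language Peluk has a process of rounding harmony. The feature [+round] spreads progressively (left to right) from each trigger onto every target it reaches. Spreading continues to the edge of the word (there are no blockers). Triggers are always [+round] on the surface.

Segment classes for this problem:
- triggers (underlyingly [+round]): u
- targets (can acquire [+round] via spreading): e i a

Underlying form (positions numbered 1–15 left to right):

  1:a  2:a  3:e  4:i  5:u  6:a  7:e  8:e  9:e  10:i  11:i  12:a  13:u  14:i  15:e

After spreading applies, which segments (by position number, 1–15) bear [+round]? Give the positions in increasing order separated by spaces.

5 6 7 8 9 10 11 12 13 14 15

From /u/ at 5 rightward: 6 /a/ → [+round]; 7 /e/ → [+round]; 8 /e/ → [+round]; 9 /e/ → [+round]; 10 /i/ → [+round]; 11 /i/ → [+round]; 12 /a/ → [+round]; 13 /u/ is itself a trigger — this domain ends here.
From /u/ at 13 rightward: 14 /i/ → [+round]; 15 /e/ → [+round]; word edge.
Targets with no active source: positions 1 2 3 4 stay [-round].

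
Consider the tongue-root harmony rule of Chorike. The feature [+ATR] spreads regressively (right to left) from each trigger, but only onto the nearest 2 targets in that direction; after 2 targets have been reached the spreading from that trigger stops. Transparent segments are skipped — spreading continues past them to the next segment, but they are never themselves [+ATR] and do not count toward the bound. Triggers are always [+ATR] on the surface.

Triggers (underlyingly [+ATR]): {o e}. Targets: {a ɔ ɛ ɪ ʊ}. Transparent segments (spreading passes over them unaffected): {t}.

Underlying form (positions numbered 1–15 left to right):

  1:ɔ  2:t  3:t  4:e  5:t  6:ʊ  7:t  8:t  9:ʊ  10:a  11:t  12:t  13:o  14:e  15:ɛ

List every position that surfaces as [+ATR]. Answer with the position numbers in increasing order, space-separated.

From /e/ at 4 leftward: 3 /t/ transparent; 2 /t/ transparent; 1 /ɔ/ → [+ATR]; word edge.
From /o/ at 13 leftward: 12 /t/ transparent; 11 /t/ transparent; 10 /a/ → [+ATR]; 9 /ʊ/ → [+ATR]; bound reached.
From /e/ at 14 leftward: 13 /o/ is itself a trigger — this domain ends here.
Targets with no active source: positions 6 15 stay [-ATR].

1 4 9 10 13 14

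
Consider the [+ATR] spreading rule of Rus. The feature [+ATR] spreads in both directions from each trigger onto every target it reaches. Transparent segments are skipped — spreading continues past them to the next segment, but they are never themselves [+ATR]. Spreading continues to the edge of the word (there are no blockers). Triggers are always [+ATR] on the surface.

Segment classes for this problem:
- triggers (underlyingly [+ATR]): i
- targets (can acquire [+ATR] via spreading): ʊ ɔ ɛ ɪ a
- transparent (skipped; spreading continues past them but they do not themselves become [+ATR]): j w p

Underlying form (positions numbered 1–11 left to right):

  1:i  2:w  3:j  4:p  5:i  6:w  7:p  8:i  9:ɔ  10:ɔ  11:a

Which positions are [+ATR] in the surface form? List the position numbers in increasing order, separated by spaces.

From /i/ at 1 rightward: 2 /w/ transparent; 3 /j/ transparent; 4 /p/ transparent; 5 /i/ is itself a trigger — this domain ends here.
From /i/ at 1 leftward: word edge.
From /i/ at 5 rightward: 6 /w/ transparent; 7 /p/ transparent; 8 /i/ is itself a trigger — this domain ends here.
From /i/ at 5 leftward: 4 /p/ transparent; 3 /j/ transparent; 2 /w/ transparent; 1 /i/ is itself a trigger — this domain ends here.
From /i/ at 8 rightward: 9 /ɔ/ → [+ATR]; 10 /ɔ/ → [+ATR]; 11 /a/ → [+ATR]; word edge.
From /i/ at 8 leftward: 7 /p/ transparent; 6 /w/ transparent; 5 /i/ is itself a trigger — this domain ends here.

1 5 8 9 10 11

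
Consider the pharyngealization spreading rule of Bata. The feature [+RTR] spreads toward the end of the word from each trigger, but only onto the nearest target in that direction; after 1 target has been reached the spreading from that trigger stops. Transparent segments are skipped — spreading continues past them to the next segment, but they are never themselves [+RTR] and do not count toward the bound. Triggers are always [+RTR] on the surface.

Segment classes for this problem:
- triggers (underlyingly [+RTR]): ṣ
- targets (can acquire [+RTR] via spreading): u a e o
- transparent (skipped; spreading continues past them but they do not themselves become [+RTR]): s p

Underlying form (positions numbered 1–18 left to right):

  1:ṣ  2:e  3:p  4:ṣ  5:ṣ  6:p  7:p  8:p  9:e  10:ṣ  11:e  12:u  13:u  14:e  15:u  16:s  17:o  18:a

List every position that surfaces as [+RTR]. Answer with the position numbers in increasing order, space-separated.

1 2 4 5 9 10 11

From /ṣ/ at 1 rightward: 2 /e/ → [+RTR]; bound reached.
From /ṣ/ at 4 rightward: 5 /ṣ/ is itself a trigger — this domain ends here.
From /ṣ/ at 5 rightward: 6 /p/ transparent; 7 /p/ transparent; 8 /p/ transparent; 9 /e/ → [+RTR]; bound reached.
From /ṣ/ at 10 rightward: 11 /e/ → [+RTR]; bound reached.
Targets with no active source: positions 12 13 14 15 17 18 stay [-emphatic].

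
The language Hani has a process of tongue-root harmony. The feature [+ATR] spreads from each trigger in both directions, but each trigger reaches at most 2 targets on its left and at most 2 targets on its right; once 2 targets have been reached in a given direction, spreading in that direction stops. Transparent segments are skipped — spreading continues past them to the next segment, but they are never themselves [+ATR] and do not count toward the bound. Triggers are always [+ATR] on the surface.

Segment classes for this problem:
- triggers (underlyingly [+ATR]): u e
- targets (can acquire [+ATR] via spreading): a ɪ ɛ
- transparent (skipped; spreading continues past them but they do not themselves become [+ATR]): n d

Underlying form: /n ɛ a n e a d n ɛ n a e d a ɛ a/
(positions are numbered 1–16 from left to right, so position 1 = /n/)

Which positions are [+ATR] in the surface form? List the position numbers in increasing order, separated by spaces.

2 3 5 6 9 11 12 14 15

From /e/ at 5 rightward: 6 /a/ → [+ATR]; 7 /d/ transparent; 8 /n/ transparent; 9 /ɛ/ → [+ATR]; bound reached.
From /e/ at 5 leftward: 4 /n/ transparent; 3 /a/ → [+ATR]; 2 /ɛ/ → [+ATR]; bound reached.
From /e/ at 12 rightward: 13 /d/ transparent; 14 /a/ → [+ATR]; 15 /ɛ/ → [+ATR]; bound reached.
From /e/ at 12 leftward: 11 /a/ → [+ATR]; 10 /n/ transparent; 9 /ɛ/ → [+ATR]; bound reached.
Target with no active source: position 16 stays [-ATR].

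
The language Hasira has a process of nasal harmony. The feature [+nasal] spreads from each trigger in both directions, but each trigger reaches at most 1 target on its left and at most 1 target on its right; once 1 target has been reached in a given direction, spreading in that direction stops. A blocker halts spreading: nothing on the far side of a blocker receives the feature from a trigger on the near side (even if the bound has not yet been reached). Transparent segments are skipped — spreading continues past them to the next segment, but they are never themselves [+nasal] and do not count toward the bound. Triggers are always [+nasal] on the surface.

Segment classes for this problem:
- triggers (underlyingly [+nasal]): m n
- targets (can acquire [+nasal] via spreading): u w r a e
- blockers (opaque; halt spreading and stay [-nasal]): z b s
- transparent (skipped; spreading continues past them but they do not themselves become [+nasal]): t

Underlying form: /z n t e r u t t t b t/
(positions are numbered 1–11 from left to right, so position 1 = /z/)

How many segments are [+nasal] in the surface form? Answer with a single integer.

2

From /n/ at 2 rightward: 3 /t/ transparent; 4 /e/ → [+nasal]; bound reached.
From /n/ at 2 leftward: 1 /z/ blocks.
Targets with no active source: positions 5 6 stay [-nasal].
[+nasal] positions on the surface: 2 4.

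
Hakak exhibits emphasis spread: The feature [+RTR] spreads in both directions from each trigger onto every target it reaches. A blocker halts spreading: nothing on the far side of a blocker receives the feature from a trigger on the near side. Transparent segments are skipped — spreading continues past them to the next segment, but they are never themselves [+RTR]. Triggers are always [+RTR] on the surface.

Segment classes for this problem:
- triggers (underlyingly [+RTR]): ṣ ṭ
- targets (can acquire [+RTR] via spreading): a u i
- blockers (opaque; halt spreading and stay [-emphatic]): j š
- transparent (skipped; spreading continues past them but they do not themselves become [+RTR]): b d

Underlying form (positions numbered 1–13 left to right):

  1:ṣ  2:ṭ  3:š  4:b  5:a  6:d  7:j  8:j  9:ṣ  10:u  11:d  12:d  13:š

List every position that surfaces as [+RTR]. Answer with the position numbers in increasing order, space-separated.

1 2 9 10

From /ṣ/ at 1 rightward: 2 /ṭ/ is itself a trigger — this domain ends here.
From /ṣ/ at 1 leftward: word edge.
From /ṭ/ at 2 rightward: 3 /š/ blocks.
From /ṭ/ at 2 leftward: 1 /ṣ/ is itself a trigger — this domain ends here.
From /ṣ/ at 9 rightward: 10 /u/ → [+RTR]; 11 /d/ transparent; 12 /d/ transparent; 13 /š/ blocks.
From /ṣ/ at 9 leftward: 8 /j/ blocks.
Target with no active source: position 5 stays [-emphatic].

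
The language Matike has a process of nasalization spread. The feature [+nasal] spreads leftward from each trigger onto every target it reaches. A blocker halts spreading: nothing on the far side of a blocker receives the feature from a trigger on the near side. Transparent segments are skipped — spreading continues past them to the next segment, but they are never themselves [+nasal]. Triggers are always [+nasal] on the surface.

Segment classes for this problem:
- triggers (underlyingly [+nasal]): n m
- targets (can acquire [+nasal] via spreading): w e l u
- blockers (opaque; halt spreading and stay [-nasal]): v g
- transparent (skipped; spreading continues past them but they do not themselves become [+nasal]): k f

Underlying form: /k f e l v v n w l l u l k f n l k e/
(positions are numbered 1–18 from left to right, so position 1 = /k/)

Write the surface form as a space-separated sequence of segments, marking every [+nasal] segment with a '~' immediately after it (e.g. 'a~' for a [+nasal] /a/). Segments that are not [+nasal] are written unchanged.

k f e l v v n~ w~ l~ l~ u~ l~ k f n~ l k e

From /n/ at 7 leftward: 6 /v/ blocks.
From /n/ at 15 leftward: 14 /f/ transparent; 13 /k/ transparent; 12 /l/ → [+nasal]; 11 /u/ → [+nasal]; 10 /l/ → [+nasal]; 9 /l/ → [+nasal]; 8 /w/ → [+nasal]; 7 /n/ is itself a trigger — this domain ends here.
Targets with no active source: positions 3 4 16 18 stay [-nasal].
[+nasal] positions on the surface: 7 8 9 10 11 12 15.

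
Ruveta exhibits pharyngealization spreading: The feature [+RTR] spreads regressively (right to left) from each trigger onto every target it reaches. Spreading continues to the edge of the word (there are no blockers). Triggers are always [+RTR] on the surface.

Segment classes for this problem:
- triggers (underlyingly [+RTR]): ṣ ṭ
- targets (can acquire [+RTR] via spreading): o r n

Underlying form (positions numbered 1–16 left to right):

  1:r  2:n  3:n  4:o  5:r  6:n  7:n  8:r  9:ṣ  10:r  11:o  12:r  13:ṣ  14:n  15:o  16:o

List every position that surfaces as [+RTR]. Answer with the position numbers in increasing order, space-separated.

From /ṣ/ at 9 leftward: 8 /r/ → [+RTR]; 7 /n/ → [+RTR]; 6 /n/ → [+RTR]; 5 /r/ → [+RTR]; 4 /o/ → [+RTR]; 3 /n/ → [+RTR]; 2 /n/ → [+RTR]; 1 /r/ → [+RTR]; word edge.
From /ṣ/ at 13 leftward: 12 /r/ → [+RTR]; 11 /o/ → [+RTR]; 10 /r/ → [+RTR]; 9 /ṣ/ is itself a trigger — this domain ends here.
Targets with no active source: positions 14 15 16 stay [-emphatic].

1 2 3 4 5 6 7 8 9 10 11 12 13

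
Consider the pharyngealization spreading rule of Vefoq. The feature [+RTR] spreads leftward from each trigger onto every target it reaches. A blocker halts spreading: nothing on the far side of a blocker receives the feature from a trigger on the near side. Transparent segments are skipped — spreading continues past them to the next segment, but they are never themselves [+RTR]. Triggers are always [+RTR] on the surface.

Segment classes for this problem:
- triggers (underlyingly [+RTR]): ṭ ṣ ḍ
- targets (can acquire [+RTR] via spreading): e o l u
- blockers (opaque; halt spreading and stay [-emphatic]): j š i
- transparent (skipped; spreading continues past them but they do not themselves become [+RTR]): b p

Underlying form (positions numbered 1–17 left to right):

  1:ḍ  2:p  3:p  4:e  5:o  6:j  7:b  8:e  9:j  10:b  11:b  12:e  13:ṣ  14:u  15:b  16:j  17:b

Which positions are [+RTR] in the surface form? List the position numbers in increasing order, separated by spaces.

1 12 13

From /ḍ/ at 1 leftward: word edge.
From /ṣ/ at 13 leftward: 12 /e/ → [+RTR]; 11 /b/ transparent; 10 /b/ transparent; 9 /j/ blocks.
Targets with no active source: positions 4 5 8 14 stay [-emphatic].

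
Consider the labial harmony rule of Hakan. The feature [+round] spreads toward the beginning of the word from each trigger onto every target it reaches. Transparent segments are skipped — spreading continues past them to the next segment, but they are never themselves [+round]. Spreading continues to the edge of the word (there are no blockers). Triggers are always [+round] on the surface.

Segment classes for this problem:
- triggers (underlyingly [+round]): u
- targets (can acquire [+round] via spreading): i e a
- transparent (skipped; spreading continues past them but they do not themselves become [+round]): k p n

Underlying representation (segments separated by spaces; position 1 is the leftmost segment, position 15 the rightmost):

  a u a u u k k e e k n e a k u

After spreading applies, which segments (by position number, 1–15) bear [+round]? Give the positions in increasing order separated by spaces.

From /u/ at 2 leftward: 1 /a/ → [+round]; word edge.
From /u/ at 4 leftward: 3 /a/ → [+round]; 2 /u/ is itself a trigger — this domain ends here.
From /u/ at 5 leftward: 4 /u/ is itself a trigger — this domain ends here.
From /u/ at 15 leftward: 14 /k/ transparent; 13 /a/ → [+round]; 12 /e/ → [+round]; 11 /n/ transparent; 10 /k/ transparent; 9 /e/ → [+round]; 8 /e/ → [+round]; 7 /k/ transparent; 6 /k/ transparent; 5 /u/ is itself a trigger — this domain ends here.

1 2 3 4 5 8 9 12 13 15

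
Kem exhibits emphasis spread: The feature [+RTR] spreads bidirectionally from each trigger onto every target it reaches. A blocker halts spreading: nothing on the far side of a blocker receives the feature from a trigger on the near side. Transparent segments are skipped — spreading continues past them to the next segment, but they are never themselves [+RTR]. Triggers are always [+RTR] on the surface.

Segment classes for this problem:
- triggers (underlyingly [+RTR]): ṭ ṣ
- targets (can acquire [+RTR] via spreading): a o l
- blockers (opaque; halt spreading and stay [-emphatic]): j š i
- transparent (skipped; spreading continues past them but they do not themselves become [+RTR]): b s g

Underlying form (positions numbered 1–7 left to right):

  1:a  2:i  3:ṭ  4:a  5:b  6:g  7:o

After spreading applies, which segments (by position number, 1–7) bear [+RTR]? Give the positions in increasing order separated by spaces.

From /ṭ/ at 3 rightward: 4 /a/ → [+RTR]; 5 /b/ transparent; 6 /g/ transparent; 7 /o/ → [+RTR]; word edge.
From /ṭ/ at 3 leftward: 2 /i/ blocks.
Target with no active source: position 1 stays [-emphatic].

3 4 7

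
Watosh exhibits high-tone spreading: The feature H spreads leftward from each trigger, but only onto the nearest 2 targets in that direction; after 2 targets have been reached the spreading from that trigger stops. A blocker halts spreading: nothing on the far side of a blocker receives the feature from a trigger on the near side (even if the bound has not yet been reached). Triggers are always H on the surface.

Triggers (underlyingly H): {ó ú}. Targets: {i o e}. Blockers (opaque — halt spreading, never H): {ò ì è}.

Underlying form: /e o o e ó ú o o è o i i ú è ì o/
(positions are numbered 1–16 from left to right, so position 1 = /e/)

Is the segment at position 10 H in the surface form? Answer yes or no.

From /ó/ at 5 leftward: 4 /e/ → H; 3 /o/ → H; bound reached.
From /ú/ at 6 leftward: 5 /ó/ is itself a trigger — this domain ends here.
From /ú/ at 13 leftward: 12 /i/ → H; 11 /i/ → H; bound reached.
Targets with no active source: positions 1 2 7 8 10 16 stay [-high tone].
H positions on the surface: 3 4 5 6 11 12 13.

no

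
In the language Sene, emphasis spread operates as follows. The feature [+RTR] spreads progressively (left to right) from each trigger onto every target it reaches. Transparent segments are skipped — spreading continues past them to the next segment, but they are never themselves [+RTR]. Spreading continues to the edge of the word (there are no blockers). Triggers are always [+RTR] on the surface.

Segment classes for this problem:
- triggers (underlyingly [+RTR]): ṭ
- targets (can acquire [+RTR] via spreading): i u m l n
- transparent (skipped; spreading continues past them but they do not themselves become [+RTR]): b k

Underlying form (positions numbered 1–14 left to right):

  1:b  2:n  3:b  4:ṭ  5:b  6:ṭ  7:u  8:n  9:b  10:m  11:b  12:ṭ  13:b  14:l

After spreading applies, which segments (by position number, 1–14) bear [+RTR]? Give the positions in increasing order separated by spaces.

4 6 7 8 10 12 14

From /ṭ/ at 4 rightward: 5 /b/ transparent; 6 /ṭ/ is itself a trigger — this domain ends here.
From /ṭ/ at 6 rightward: 7 /u/ → [+RTR]; 8 /n/ → [+RTR]; 9 /b/ transparent; 10 /m/ → [+RTR]; 11 /b/ transparent; 12 /ṭ/ is itself a trigger — this domain ends here.
From /ṭ/ at 12 rightward: 13 /b/ transparent; 14 /l/ → [+RTR]; word edge.
Target with no active source: position 2 stays [-emphatic].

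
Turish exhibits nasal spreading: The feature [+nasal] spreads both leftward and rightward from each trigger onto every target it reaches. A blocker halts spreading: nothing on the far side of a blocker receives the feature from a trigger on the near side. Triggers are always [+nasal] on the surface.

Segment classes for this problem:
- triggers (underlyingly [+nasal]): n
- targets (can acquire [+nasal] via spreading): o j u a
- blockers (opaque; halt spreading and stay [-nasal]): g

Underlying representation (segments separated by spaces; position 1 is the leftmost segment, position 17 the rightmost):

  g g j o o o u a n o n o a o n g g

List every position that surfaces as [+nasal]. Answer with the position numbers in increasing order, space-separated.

3 4 5 6 7 8 9 10 11 12 13 14 15

From /n/ at 9 rightward: 10 /o/ → [+nasal]; 11 /n/ is itself a trigger — this domain ends here.
From /n/ at 9 leftward: 8 /a/ → [+nasal]; 7 /u/ → [+nasal]; 6 /o/ → [+nasal]; 5 /o/ → [+nasal]; 4 /o/ → [+nasal]; 3 /j/ → [+nasal]; 2 /g/ blocks.
From /n/ at 11 rightward: 12 /o/ → [+nasal]; 13 /a/ → [+nasal]; 14 /o/ → [+nasal]; 15 /n/ is itself a trigger — this domain ends here.
From /n/ at 11 leftward: 10 /o/ → [+nasal]; 9 /n/ is itself a trigger — this domain ends here.
From /n/ at 15 rightward: 16 /g/ blocks.
From /n/ at 15 leftward: 14 /o/ → [+nasal]; 13 /a/ → [+nasal]; 12 /o/ → [+nasal]; 11 /n/ is itself a trigger — this domain ends here.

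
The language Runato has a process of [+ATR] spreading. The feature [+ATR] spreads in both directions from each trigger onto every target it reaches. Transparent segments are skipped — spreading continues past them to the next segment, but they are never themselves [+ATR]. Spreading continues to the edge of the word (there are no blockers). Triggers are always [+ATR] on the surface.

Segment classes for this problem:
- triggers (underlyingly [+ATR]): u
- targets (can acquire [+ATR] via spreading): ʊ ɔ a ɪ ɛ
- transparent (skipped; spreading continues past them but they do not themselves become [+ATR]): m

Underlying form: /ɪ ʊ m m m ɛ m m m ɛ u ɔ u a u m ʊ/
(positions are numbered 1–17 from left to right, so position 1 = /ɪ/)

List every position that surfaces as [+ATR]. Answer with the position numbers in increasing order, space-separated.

From /u/ at 11 rightward: 12 /ɔ/ → [+ATR]; 13 /u/ is itself a trigger — this domain ends here.
From /u/ at 11 leftward: 10 /ɛ/ → [+ATR]; 9 /m/ transparent; 8 /m/ transparent; 7 /m/ transparent; 6 /ɛ/ → [+ATR]; 5 /m/ transparent; 4 /m/ transparent; 3 /m/ transparent; 2 /ʊ/ → [+ATR]; 1 /ɪ/ → [+ATR]; word edge.
From /u/ at 13 rightward: 14 /a/ → [+ATR]; 15 /u/ is itself a trigger — this domain ends here.
From /u/ at 13 leftward: 12 /ɔ/ → [+ATR]; 11 /u/ is itself a trigger — this domain ends here.
From /u/ at 15 rightward: 16 /m/ transparent; 17 /ʊ/ → [+ATR]; word edge.
From /u/ at 15 leftward: 14 /a/ → [+ATR]; 13 /u/ is itself a trigger — this domain ends here.

1 2 6 10 11 12 13 14 15 17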